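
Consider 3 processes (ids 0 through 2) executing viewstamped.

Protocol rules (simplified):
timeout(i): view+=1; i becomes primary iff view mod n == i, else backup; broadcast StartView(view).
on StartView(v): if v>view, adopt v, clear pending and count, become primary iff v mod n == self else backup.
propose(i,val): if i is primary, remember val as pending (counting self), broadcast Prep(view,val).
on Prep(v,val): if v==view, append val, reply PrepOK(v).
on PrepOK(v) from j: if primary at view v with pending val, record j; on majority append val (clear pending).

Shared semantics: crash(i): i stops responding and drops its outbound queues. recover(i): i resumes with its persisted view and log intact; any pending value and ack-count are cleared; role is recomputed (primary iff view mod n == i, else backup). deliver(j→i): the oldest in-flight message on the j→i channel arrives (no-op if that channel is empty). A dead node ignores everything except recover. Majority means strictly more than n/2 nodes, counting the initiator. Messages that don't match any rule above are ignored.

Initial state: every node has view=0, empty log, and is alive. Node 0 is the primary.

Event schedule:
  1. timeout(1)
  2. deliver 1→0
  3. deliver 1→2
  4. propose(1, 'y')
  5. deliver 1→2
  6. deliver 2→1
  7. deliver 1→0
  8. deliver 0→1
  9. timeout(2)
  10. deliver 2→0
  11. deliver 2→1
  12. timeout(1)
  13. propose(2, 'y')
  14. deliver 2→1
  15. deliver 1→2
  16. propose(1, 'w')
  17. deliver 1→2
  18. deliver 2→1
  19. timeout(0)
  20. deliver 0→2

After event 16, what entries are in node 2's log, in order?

after 1 — timeout(1): n1:prim/v1/[-]
after 2 — deliver 1→0: n0:back/v1/[-]
after 3 — deliver 1→2: n2:back/v1/[-]
after 4 — propose(1,'y'): ·
after 5 — deliver 1→2: n2:back/v1/[y]
after 6 — deliver 2→1: n1:prim/v1/[y]
after 7 — deliver 1→0: n0:back/v1/[y]
after 8 — deliver 0→1: ·
after 9 — timeout(2): n2:prim/v2/[y]
after 10 — deliver 2→0: n0:back/v2/[y]
after 11 — deliver 2→1: n1:back/v2/[y]
after 12 — timeout(1): n1:back/v3/[y]
after 13 — propose(2,'y'): ·
after 14 — deliver 2→1: ·
after 15 — deliver 1→2: n2:back/v3/[y]
after 16 — propose(1,'w'): ·

y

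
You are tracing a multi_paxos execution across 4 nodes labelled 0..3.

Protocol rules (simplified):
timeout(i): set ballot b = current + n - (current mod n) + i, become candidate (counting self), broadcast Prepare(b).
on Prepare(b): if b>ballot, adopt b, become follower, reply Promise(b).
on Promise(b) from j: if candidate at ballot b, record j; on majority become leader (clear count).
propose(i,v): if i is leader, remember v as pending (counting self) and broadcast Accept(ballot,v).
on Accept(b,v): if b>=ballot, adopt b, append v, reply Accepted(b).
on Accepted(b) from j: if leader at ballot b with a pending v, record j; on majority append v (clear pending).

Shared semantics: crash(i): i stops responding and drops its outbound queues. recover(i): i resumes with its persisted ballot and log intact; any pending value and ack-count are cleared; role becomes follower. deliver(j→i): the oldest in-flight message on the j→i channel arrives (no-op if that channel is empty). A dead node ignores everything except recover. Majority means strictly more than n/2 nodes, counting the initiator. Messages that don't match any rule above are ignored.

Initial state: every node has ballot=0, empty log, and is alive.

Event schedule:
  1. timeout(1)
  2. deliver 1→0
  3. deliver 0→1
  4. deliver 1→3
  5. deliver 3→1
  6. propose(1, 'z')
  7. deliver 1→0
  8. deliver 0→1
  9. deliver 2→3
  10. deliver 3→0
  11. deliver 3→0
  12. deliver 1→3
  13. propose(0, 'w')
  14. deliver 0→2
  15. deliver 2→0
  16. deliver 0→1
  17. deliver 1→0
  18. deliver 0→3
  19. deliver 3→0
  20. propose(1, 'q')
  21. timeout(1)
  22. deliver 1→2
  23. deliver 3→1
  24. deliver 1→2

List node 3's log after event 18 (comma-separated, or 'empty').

z

after 1 — timeout(1): n1:cand/b5/[-]
after 2 — deliver 1→0: n0:foll/b5/[-]
after 3 — deliver 0→1: ·
after 4 — deliver 1→3: n3:foll/b5/[-]
after 5 — deliver 3→1: n1:lead/b5/[-]
after 6 — propose(1,'z'): ·
after 7 — deliver 1→0: n0:foll/b5/[z]
after 8 — deliver 0→1: ·
after 9 — deliver 2→3: ·
after 10 — deliver 3→0: ·
after 11 — deliver 3→0: ·
after 12 — deliver 1→3: n3:foll/b5/[z]
after 13 — propose(0,'w'): ·
after 14 — deliver 0→2: ·
after 15 — deliver 2→0: ·
after 16 — deliver 0→1: ·
after 17 — deliver 1→0: ·
after 18 — deliver 0→3: ·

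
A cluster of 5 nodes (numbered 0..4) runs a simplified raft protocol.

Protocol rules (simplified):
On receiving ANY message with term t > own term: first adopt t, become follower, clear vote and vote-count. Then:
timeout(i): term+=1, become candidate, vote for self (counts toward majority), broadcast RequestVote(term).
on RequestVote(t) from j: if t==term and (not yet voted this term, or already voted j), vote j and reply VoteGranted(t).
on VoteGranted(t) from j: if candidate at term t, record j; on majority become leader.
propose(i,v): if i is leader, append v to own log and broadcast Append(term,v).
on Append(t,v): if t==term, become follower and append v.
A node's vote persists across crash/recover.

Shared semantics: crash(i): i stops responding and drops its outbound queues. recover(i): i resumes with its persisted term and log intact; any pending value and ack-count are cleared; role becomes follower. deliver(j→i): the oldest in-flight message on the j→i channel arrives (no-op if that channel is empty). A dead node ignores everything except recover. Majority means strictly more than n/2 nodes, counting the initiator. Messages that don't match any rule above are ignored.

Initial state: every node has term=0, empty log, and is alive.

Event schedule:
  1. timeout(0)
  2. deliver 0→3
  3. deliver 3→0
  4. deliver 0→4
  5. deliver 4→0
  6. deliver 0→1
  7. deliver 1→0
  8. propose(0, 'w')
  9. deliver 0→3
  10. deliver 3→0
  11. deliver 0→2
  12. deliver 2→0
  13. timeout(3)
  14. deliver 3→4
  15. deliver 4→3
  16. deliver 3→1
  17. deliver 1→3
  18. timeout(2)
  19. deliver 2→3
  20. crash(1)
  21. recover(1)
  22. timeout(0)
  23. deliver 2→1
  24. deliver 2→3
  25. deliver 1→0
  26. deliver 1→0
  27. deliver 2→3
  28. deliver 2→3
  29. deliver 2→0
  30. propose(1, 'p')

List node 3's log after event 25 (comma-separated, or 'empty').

w

e1 timeout(0): 0[cand,t=1,-]
e2 deliver 0→3: 3[foll,t=1,-]
e3 deliver 3→0: ·
e4 deliver 0→4: 4[foll,t=1,-]
e5 deliver 4→0: 0[lead,t=1,-]
e6 deliver 0→1: 1[foll,t=1,-]
e7 deliver 1→0: ·
e8 propose(0,'w'): 0[lead,t=1,w]
e9 deliver 0→3: 3[foll,t=1,w]
e10 deliver 3→0: ·
e11 deliver 0→2: 2[foll,t=1,-]
e12 deliver 2→0: ·
e13 timeout(3): 3[cand,t=2,w]
e14 deliver 3→4: 4[foll,t=2,-]
e15 deliver 4→3: ·
e16 deliver 3→1: 1[foll,t=2,-]
e17 deliver 1→3: 3[lead,t=2,w]
e18 timeout(2): 2[cand,t=2,-]
e19 deliver 2→3: ·
e20 crash(1): 1[✗foll,t=2,-]
e21 recover(1): 1[foll,t=2,-]
e22 timeout(0): 0[cand,t=2,w]
e23 deliver 2→1: ·
e24 deliver 2→3: ·
e25 deliver 1→0: ·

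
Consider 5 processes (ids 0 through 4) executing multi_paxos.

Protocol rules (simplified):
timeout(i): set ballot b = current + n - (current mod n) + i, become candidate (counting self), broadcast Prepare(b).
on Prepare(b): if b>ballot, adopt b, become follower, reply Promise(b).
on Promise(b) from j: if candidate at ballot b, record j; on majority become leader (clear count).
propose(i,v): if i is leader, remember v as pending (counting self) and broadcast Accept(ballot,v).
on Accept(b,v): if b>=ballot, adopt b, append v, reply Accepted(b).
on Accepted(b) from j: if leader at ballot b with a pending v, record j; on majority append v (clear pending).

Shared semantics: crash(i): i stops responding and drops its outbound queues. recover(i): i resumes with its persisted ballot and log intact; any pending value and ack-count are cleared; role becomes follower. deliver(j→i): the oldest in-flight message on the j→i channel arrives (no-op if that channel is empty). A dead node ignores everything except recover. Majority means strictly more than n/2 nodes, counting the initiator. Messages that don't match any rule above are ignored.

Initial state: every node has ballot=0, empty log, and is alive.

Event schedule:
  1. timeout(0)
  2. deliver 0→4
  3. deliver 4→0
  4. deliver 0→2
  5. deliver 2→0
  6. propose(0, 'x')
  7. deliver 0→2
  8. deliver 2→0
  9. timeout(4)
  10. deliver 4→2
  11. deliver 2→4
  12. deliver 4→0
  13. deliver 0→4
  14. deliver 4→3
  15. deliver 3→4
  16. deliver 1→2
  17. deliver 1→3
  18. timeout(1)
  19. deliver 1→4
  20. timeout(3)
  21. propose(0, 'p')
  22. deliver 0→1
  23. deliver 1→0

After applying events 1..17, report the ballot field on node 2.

14

[1] timeout(0) → N0(cand b5 [-])
[2] deliver 0→4 → N4(foll b5 [-])
[3] deliver 4→0 → ∅
[4] deliver 0→2 → N2(foll b5 [-])
[5] deliver 2→0 → N0(lead b5 [-])
[6] propose(0,'x') → ∅
[7] deliver 0→2 → N2(foll b5 [x])
[8] deliver 2→0 → ∅
[9] timeout(4) → N4(cand b14 [-])
[10] deliver 4→2 → N2(foll b14 [x])
[11] deliver 2→4 → ∅
[12] deliver 4→0 → N0(foll b14 [-])
[13] deliver 0→4 → ∅
[14] deliver 4→3 → N3(foll b14 [-])
[15] deliver 3→4 → N4(lead b14 [-])
[16] deliver 1→2 → ∅
[17] deliver 1→3 → ∅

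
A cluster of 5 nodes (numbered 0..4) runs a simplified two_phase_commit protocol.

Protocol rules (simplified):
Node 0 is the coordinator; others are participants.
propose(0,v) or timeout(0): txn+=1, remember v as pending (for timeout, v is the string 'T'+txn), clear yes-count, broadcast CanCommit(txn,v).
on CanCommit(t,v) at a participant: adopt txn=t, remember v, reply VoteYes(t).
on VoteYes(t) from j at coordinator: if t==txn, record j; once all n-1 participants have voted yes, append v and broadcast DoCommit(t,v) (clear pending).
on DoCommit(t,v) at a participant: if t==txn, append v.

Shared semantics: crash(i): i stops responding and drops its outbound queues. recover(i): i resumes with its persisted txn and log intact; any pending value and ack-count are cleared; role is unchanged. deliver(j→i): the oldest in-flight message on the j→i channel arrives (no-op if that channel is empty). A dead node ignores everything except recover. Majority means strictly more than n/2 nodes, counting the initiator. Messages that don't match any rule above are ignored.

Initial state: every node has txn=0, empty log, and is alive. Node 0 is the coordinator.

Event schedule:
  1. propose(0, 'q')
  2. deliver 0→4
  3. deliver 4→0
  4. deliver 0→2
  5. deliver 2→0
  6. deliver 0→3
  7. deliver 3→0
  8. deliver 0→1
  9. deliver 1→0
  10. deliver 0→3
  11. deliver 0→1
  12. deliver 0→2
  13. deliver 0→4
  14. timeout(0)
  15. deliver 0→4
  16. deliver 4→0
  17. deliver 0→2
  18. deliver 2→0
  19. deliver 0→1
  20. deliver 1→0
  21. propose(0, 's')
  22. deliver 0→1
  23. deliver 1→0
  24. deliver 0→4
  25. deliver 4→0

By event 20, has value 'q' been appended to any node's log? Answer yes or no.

[1] propose(0,'q') → N0(coor t1 [-])
[2] deliver 0→4 → N4(part t1 [-])
[3] deliver 4→0 → ∅
[4] deliver 0→2 → N2(part t1 [-])
[5] deliver 2→0 → ∅
[6] deliver 0→3 → N3(part t1 [-])
[7] deliver 3→0 → ∅
[8] deliver 0→1 → N1(part t1 [-])
[9] deliver 1→0 → N0(coor t1 [q])
[10] deliver 0→3 → N3(part t1 [q])
[11] deliver 0→1 → N1(part t1 [q])
[12] deliver 0→2 → N2(part t1 [q])
[13] deliver 0→4 → N4(part t1 [q])
[14] timeout(0) → N0(coor t2 [q])
[15] deliver 0→4 → N4(part t2 [q])
[16] deliver 4→0 → ∅
[17] deliver 0→2 → N2(part t2 [q])
[18] deliver 2→0 → ∅
[19] deliver 0→1 → N1(part t2 [q])
[20] deliver 1→0 → ∅

yes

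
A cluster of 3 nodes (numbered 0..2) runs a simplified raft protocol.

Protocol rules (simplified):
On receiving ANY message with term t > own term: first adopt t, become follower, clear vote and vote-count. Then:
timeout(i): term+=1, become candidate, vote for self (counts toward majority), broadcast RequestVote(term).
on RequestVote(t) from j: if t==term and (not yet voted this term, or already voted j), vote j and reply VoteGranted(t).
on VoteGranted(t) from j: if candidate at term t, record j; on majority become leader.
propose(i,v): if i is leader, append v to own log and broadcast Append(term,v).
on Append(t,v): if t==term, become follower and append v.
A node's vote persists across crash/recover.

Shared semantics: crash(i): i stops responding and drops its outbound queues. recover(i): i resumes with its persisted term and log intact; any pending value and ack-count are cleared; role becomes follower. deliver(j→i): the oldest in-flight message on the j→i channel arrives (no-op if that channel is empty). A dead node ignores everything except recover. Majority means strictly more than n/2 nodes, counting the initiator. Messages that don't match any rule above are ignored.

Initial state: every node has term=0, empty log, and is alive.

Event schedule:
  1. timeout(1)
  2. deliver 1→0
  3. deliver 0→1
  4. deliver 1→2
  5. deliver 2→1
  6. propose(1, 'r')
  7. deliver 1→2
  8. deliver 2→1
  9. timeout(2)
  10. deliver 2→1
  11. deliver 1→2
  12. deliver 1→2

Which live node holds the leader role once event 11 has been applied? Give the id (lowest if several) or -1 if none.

after 1 — timeout(1): n1:cand/t1/[-]
after 2 — deliver 1→0: n0:foll/t1/[-]
after 3 — deliver 0→1: n1:lead/t1/[-]
after 4 — deliver 1→2: n2:foll/t1/[-]
after 5 — deliver 2→1: ·
after 6 — propose(1,'r'): n1:lead/t1/[r]
after 7 — deliver 1→2: n2:foll/t1/[r]
after 8 — deliver 2→1: ·
after 9 — timeout(2): n2:cand/t2/[r]
after 10 — deliver 2→1: n1:foll/t2/[r]
after 11 — deliver 1→2: n2:lead/t2/[r]

2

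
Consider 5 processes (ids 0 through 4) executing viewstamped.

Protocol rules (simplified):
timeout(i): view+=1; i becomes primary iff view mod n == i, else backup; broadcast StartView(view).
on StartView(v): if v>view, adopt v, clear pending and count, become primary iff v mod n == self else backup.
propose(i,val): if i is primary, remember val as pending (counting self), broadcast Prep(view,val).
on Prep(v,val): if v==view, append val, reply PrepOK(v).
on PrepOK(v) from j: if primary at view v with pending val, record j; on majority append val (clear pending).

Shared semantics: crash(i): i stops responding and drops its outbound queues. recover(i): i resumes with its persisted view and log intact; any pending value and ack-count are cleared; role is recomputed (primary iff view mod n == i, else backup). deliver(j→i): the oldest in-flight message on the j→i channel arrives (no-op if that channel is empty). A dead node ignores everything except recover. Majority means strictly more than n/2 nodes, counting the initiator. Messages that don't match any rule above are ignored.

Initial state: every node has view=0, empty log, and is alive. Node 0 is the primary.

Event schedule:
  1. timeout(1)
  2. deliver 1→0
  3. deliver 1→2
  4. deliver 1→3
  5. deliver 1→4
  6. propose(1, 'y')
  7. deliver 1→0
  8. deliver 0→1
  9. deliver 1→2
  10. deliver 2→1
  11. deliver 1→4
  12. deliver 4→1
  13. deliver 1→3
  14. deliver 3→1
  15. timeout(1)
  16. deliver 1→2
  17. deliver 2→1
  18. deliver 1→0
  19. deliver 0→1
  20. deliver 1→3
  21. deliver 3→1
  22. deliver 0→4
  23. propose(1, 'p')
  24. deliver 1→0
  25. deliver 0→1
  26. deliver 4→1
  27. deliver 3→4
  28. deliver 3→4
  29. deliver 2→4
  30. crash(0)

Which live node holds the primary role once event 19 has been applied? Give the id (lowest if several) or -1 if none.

2

1. timeout(1):  <1:prim v1 ->
2. deliver 1→0:  <0:back v1 ->
3. deliver 1→2:  <2:back v1 ->
4. deliver 1→3:  <3:back v1 ->
5. deliver 1→4:  <4:back v1 ->
6. propose(1,'y'):  nop
7. deliver 1→0:  <0:back v1 y>
8. deliver 0→1:  nop
9. deliver 1→2:  <2:back v1 y>
10. deliver 2→1:  <1:prim v1 y>
11. deliver 1→4:  <4:back v1 y>
12. deliver 4→1:  nop
13. deliver 1→3:  <3:back v1 y>
14. deliver 3→1:  nop
15. timeout(1):  <1:back v2 y>
16. deliver 1→2:  <2:prim v2 y>
17. deliver 2→1:  nop
18. deliver 1→0:  <0:back v2 y>
19. deliver 0→1:  nop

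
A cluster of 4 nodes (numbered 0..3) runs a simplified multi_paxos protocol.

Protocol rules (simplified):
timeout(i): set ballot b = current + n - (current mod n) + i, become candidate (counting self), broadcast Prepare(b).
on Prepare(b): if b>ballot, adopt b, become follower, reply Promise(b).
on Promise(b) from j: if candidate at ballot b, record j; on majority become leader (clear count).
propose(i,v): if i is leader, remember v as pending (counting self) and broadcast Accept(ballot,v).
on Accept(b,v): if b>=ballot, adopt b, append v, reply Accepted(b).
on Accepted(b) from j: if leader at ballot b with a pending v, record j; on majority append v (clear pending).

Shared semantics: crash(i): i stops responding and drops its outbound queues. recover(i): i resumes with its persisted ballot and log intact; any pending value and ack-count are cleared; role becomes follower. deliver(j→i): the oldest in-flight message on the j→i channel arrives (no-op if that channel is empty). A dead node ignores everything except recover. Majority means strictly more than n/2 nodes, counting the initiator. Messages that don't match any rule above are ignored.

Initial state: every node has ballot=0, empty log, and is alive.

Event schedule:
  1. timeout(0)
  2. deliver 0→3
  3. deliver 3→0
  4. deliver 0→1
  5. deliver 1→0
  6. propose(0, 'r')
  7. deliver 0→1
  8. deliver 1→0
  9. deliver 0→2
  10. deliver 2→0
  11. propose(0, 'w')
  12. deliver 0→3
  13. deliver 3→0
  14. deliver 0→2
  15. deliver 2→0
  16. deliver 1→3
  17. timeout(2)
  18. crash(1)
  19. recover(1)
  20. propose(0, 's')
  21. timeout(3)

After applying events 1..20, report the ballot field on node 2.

10

e1 timeout(0): 0[cand,b=4,-]
e2 deliver 0→3: 3[foll,b=4,-]
e3 deliver 3→0: ·
e4 deliver 0→1: 1[foll,b=4,-]
e5 deliver 1→0: 0[lead,b=4,-]
e6 propose(0,'r'): ·
e7 deliver 0→1: 1[foll,b=4,r]
e8 deliver 1→0: ·
e9 deliver 0→2: 2[foll,b=4,-]
e10 deliver 2→0: ·
e11 propose(0,'w'): ·
e12 deliver 0→3: 3[foll,b=4,r]
e13 deliver 3→0: ·
e14 deliver 0→2: 2[foll,b=4,r]
e15 deliver 2→0: 0[lead,b=4,w]
e16 deliver 1→3: ·
e17 timeout(2): 2[cand,b=10,r]
e18 crash(1): 1[✗foll,b=4,r]
e19 recover(1): 1[foll,b=4,r]
e20 propose(0,'s'): ·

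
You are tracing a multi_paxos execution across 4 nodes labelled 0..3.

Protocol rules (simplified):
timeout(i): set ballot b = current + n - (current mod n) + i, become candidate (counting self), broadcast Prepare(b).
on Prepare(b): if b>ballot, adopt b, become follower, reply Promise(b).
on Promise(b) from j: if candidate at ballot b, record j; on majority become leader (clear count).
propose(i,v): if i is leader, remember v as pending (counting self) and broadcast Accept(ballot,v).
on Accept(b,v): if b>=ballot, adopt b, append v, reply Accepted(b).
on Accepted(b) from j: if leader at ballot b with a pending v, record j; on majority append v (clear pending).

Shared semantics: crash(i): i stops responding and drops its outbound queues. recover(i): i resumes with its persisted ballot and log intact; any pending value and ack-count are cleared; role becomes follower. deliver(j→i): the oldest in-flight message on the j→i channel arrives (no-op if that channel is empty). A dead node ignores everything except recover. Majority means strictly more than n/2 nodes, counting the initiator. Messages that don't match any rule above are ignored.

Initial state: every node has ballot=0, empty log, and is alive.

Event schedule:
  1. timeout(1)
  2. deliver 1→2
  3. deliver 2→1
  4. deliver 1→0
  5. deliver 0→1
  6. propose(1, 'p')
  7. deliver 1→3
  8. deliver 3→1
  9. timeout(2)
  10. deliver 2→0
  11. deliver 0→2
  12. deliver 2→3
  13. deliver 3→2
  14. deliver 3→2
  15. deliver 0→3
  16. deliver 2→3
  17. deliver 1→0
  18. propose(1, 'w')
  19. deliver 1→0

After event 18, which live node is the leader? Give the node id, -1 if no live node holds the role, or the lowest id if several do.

1

after 1 — timeout(1): n1:cand/b5/[-]
after 2 — deliver 1→2: n2:foll/b5/[-]
after 3 — deliver 2→1: ·
after 4 — deliver 1→0: n0:foll/b5/[-]
after 5 — deliver 0→1: n1:lead/b5/[-]
after 6 — propose(1,'p'): ·
after 7 — deliver 1→3: n3:foll/b5/[-]
after 8 — deliver 3→1: ·
after 9 — timeout(2): n2:cand/b10/[-]
after 10 — deliver 2→0: n0:foll/b10/[-]
after 11 — deliver 0→2: ·
after 12 — deliver 2→3: n3:foll/b10/[-]
after 13 — deliver 3→2: n2:lead/b10/[-]
after 14 — deliver 3→2: ·
after 15 — deliver 0→3: ·
after 16 — deliver 2→3: ·
after 17 — deliver 1→0: ·
after 18 — propose(1,'w'): ·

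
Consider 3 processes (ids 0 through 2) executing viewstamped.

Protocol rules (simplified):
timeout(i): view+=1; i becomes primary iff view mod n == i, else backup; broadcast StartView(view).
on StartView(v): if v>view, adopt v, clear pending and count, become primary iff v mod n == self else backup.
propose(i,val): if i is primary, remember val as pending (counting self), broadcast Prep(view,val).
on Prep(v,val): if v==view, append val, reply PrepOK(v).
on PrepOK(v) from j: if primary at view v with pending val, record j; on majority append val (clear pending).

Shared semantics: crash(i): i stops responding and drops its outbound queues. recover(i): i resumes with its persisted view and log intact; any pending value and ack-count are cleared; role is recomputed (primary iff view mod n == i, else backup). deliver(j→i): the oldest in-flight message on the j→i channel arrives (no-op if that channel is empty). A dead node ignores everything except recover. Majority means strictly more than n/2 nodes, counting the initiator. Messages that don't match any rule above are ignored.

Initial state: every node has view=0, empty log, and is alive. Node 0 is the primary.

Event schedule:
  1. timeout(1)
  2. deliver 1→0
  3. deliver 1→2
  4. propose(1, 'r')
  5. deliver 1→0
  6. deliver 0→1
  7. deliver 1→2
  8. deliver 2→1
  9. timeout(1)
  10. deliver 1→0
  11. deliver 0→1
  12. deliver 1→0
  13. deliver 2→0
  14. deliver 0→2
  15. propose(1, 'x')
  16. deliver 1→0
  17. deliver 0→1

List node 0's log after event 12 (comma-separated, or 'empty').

e1 timeout(1): 1[prim,v=1,-]
e2 deliver 1→0: 0[back,v=1,-]
e3 deliver 1→2: 2[back,v=1,-]
e4 propose(1,'r'): ·
e5 deliver 1→0: 0[back,v=1,r]
e6 deliver 0→1: 1[prim,v=1,r]
e7 deliver 1→2: 2[back,v=1,r]
e8 deliver 2→1: ·
e9 timeout(1): 1[back,v=2,r]
e10 deliver 1→0: 0[back,v=2,r]
e11 deliver 0→1: ·
e12 deliver 1→0: ·

r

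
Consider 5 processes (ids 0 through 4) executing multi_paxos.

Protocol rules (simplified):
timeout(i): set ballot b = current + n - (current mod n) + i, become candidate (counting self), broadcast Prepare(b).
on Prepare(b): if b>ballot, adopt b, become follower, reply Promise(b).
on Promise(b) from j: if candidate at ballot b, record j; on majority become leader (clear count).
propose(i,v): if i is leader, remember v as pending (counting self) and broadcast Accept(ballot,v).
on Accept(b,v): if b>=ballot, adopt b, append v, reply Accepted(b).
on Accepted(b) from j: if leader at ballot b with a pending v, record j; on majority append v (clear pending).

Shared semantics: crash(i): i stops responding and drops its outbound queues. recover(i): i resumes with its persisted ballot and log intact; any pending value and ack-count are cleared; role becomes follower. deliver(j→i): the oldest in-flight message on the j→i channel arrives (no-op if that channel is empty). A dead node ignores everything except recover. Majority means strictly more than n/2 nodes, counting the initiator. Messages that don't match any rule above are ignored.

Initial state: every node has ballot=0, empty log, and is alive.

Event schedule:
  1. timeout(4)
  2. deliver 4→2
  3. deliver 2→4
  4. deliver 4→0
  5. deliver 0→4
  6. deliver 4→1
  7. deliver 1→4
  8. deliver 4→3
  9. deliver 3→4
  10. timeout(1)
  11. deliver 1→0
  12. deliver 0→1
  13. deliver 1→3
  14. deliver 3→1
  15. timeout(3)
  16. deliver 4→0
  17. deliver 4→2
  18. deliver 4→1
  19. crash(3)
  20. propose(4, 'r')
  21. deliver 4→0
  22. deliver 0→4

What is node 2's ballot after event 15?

9

step 1 timeout(4): 4={cand,b=9,log=-}
step 2 deliver 4→2: 2={foll,b=9,log=-}
step 3 deliver 2→4: —
step 4 deliver 4→0: 0={foll,b=9,log=-}
step 5 deliver 0→4: 4={lead,b=9,log=-}
step 6 deliver 4→1: 1={foll,b=9,log=-}
step 7 deliver 1→4: —
step 8 deliver 4→3: 3={foll,b=9,log=-}
step 9 deliver 3→4: —
step 10 timeout(1): 1={cand,b=11,log=-}
step 11 deliver 1→0: 0={foll,b=11,log=-}
step 12 deliver 0→1: —
step 13 deliver 1→3: 3={foll,b=11,log=-}
step 14 deliver 3→1: 1={lead,b=11,log=-}
step 15 timeout(3): 3={cand,b=18,log=-}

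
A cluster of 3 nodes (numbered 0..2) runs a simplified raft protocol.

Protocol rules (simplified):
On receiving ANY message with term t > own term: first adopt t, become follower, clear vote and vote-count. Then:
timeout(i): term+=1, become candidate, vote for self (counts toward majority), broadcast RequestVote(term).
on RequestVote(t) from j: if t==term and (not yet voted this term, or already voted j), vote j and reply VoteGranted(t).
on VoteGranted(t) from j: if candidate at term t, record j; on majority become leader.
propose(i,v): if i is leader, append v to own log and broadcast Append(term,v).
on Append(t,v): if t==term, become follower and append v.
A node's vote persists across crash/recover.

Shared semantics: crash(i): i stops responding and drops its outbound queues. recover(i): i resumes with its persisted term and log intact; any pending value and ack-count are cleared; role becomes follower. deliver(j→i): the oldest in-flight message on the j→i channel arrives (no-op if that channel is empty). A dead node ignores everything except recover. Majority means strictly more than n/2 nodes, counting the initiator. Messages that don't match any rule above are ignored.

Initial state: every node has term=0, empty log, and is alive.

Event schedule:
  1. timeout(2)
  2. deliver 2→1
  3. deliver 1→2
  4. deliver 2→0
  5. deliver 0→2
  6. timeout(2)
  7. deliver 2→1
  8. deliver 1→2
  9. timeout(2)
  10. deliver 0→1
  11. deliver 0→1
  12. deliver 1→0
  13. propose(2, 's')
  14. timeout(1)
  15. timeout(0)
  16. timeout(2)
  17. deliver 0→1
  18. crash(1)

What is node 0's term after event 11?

1

after 1 — timeout(2): n2:cand/t1/[-]
after 2 — deliver 2→1: n1:foll/t1/[-]
after 3 — deliver 1→2: n2:lead/t1/[-]
after 4 — deliver 2→0: n0:foll/t1/[-]
after 5 — deliver 0→2: ·
after 6 — timeout(2): n2:cand/t2/[-]
after 7 — deliver 2→1: n1:foll/t2/[-]
after 8 — deliver 1→2: n2:lead/t2/[-]
after 9 — timeout(2): n2:cand/t3/[-]
after 10 — deliver 0→1: ·
after 11 — deliver 0→1: ·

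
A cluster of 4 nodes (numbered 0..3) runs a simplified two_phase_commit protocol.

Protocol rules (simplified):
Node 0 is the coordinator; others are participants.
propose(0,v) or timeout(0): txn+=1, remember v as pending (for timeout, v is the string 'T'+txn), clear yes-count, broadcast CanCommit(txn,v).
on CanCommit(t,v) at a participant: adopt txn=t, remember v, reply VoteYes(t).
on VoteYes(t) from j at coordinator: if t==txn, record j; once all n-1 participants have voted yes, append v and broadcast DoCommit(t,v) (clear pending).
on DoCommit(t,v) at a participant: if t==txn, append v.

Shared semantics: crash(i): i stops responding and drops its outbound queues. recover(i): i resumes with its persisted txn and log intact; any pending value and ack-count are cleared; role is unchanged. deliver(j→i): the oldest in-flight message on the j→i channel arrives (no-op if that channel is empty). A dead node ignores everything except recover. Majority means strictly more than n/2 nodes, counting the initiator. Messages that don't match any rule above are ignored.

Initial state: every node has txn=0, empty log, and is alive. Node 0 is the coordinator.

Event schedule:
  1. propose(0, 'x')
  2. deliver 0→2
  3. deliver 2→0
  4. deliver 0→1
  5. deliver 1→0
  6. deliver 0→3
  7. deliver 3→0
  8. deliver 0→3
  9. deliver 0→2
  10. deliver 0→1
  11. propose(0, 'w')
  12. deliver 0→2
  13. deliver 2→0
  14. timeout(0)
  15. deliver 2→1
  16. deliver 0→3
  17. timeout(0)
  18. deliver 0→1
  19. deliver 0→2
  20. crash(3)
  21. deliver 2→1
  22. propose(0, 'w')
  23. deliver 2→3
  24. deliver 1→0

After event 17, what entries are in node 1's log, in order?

1. propose(0,'x'):  <0:coor t1 ->
2. deliver 0→2:  <2:part t1 ->
3. deliver 2→0:  nop
4. deliver 0→1:  <1:part t1 ->
5. deliver 1→0:  nop
6. deliver 0→3:  <3:part t1 ->
7. deliver 3→0:  <0:coor t1 x>
8. deliver 0→3:  <3:part t1 x>
9. deliver 0→2:  <2:part t1 x>
10. deliver 0→1:  <1:part t1 x>
11. propose(0,'w'):  <0:coor t2 x>
12. deliver 0→2:  <2:part t2 x>
13. deliver 2→0:  nop
14. timeout(0):  <0:coor t3 x>
15. deliver 2→1:  nop
16. deliver 0→3:  <3:part t2 x>
17. timeout(0):  <0:coor t4 x>

x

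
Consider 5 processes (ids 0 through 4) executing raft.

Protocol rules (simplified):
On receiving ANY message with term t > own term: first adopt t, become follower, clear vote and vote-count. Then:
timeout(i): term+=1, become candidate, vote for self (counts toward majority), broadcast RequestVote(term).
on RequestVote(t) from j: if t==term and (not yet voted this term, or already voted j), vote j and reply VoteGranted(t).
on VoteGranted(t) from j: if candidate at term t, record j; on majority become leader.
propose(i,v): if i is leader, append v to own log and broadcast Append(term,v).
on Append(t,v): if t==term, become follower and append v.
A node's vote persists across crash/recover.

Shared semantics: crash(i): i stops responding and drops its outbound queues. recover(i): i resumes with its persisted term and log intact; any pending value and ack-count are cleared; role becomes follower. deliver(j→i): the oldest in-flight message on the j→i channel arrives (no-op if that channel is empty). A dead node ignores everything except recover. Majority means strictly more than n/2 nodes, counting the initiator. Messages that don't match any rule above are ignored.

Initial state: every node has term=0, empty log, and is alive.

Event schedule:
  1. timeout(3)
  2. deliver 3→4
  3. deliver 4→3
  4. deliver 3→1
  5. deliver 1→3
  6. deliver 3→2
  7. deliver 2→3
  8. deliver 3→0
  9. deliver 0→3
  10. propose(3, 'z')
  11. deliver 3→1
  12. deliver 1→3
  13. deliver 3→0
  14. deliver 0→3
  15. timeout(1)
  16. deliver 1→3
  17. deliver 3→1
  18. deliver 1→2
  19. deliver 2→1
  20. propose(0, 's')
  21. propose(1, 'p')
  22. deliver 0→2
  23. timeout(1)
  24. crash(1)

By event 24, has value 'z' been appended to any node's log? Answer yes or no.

yes

after 1 — timeout(3): n3:cand/t1/[-]
after 2 — deliver 3→4: n4:foll/t1/[-]
after 3 — deliver 4→3: ·
after 4 — deliver 3→1: n1:foll/t1/[-]
after 5 — deliver 1→3: n3:lead/t1/[-]
after 6 — deliver 3→2: n2:foll/t1/[-]
after 7 — deliver 2→3: ·
after 8 — deliver 3→0: n0:foll/t1/[-]
after 9 — deliver 0→3: ·
after 10 — propose(3,'z'): n3:lead/t1/[z]
after 11 — deliver 3→1: n1:foll/t1/[z]
after 12 — deliver 1→3: ·
after 13 — deliver 3→0: n0:foll/t1/[z]
after 14 — deliver 0→3: ·
after 15 — timeout(1): n1:cand/t2/[z]
after 16 — deliver 1→3: n3:foll/t2/[z]
after 17 — deliver 3→1: ·
after 18 — deliver 1→2: n2:foll/t2/[-]
after 19 — deliver 2→1: n1:lead/t2/[z]
after 20 — propose(0,'s'): ·
after 21 — propose(1,'p'): n1:lead/t2/[z,p]
after 22 — deliver 0→2: ·
after 23 — timeout(1): n1:cand/t3/[z,p]
after 24 — crash(1): n1:✗cand/t3/[z,p]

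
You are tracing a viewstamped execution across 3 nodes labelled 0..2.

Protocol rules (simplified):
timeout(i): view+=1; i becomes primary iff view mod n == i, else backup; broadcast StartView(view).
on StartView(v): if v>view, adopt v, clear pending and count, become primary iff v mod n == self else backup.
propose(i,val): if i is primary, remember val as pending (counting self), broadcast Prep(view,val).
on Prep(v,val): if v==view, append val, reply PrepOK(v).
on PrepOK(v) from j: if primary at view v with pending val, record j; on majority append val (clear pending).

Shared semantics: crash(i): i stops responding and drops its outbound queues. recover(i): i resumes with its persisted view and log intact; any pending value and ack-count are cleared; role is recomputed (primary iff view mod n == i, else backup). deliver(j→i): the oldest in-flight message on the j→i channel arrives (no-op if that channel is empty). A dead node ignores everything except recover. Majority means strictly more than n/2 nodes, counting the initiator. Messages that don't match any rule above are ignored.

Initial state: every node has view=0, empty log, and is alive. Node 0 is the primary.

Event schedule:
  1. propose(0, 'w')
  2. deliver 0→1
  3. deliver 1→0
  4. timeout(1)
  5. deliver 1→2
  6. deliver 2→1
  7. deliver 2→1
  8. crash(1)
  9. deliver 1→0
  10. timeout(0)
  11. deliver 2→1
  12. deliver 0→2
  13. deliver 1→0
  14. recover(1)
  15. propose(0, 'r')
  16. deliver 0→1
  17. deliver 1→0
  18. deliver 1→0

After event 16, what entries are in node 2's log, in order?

empty

1. propose(0,'w'):  nop
2. deliver 0→1:  <1:back v0 w>
3. deliver 1→0:  <0:prim v0 w>
4. timeout(1):  <1:prim v1 w>
5. deliver 1→2:  <2:back v1 ->
6. deliver 2→1:  nop
7. deliver 2→1:  nop
8. crash(1):  <1:✗prim v1 w>
9. deliver 1→0:  nop
10. timeout(0):  <0:back v1 w>
11. deliver 2→1:  nop
12. deliver 0→2:  nop
13. deliver 1→0:  nop
14. recover(1):  <1:prim v1 w>
15. propose(0,'r'):  nop
16. deliver 0→1:  nop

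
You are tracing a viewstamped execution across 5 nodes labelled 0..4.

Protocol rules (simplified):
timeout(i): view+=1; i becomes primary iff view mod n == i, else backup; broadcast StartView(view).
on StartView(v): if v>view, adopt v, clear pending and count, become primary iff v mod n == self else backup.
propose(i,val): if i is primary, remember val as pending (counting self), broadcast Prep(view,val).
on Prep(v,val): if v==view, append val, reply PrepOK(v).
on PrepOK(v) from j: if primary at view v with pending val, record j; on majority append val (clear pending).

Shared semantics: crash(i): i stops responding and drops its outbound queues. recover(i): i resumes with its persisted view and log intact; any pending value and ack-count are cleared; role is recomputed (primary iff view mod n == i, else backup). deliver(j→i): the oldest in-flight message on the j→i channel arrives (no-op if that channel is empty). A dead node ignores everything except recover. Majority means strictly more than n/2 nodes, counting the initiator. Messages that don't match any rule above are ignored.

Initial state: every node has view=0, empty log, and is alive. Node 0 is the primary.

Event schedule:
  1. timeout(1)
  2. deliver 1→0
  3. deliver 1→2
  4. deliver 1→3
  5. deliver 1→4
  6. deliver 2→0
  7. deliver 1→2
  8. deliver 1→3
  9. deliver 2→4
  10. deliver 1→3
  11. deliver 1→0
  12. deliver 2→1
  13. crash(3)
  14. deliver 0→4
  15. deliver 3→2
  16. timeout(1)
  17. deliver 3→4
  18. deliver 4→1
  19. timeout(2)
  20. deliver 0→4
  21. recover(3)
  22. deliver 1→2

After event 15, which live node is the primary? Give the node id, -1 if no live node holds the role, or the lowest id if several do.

step 1 timeout(1): 1={prim,v=1,log=-}
step 2 deliver 1→0: 0={back,v=1,log=-}
step 3 deliver 1→2: 2={back,v=1,log=-}
step 4 deliver 1→3: 3={back,v=1,log=-}
step 5 deliver 1→4: 4={back,v=1,log=-}
step 6 deliver 2→0: —
step 7 deliver 1→2: —
step 8 deliver 1→3: —
step 9 deliver 2→4: —
step 10 deliver 1→3: —
step 11 deliver 1→0: —
step 12 deliver 2→1: —
step 13 crash(3): 3={✗back,v=1,log=-}
step 14 deliver 0→4: —
step 15 deliver 3→2: —

1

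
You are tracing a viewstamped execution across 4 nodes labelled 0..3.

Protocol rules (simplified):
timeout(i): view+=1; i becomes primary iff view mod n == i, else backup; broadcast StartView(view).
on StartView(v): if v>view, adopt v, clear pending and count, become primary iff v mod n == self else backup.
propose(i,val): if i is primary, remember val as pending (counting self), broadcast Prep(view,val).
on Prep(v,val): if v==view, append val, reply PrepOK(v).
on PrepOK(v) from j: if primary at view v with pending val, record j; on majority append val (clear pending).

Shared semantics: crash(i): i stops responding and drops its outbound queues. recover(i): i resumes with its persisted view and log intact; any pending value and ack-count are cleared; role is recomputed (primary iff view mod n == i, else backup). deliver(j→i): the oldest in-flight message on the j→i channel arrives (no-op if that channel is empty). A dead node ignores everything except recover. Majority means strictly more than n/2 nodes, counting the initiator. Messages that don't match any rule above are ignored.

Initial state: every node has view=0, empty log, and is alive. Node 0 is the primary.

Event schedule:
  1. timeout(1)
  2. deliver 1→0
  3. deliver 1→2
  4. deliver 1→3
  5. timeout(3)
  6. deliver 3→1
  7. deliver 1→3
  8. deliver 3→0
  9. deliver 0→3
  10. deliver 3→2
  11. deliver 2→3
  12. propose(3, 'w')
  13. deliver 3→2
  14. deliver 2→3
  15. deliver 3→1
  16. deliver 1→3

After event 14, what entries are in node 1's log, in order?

empty

[1] timeout(1) → N1(prim v1 [-])
[2] deliver 1→0 → N0(back v1 [-])
[3] deliver 1→2 → N2(back v1 [-])
[4] deliver 1→3 → N3(back v1 [-])
[5] timeout(3) → N3(back v2 [-])
[6] deliver 3→1 → N1(back v2 [-])
[7] deliver 1→3 → ∅
[8] deliver 3→0 → N0(back v2 [-])
[9] deliver 0→3 → ∅
[10] deliver 3→2 → N2(prim v2 [-])
[11] deliver 2→3 → ∅
[12] propose(3,'w') → ∅
[13] deliver 3→2 → ∅
[14] deliver 2→3 → ∅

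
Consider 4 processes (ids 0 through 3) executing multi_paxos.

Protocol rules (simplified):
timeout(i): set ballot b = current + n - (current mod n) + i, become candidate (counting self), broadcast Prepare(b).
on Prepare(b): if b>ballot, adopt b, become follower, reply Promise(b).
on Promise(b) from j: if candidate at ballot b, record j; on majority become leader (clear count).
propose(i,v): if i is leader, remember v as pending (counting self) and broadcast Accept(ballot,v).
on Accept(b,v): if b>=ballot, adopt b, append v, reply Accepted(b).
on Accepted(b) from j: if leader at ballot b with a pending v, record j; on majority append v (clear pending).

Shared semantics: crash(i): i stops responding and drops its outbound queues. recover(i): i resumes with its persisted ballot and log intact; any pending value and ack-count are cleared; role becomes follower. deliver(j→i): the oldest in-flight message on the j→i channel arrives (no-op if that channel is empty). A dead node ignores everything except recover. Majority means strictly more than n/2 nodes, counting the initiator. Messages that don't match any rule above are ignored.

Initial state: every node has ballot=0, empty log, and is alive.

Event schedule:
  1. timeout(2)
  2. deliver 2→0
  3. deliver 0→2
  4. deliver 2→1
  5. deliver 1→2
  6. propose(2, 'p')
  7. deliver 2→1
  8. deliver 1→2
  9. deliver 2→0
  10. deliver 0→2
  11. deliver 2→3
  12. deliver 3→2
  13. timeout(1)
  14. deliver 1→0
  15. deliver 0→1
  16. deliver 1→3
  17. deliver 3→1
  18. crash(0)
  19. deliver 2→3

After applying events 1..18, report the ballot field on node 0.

1. timeout(2):  <2:cand b6 ->
2. deliver 2→0:  <0:foll b6 ->
3. deliver 0→2:  nop
4. deliver 2→1:  <1:foll b6 ->
5. deliver 1→2:  <2:lead b6 ->
6. propose(2,'p'):  nop
7. deliver 2→1:  <1:foll b6 p>
8. deliver 1→2:  nop
9. deliver 2→0:  <0:foll b6 p>
10. deliver 0→2:  <2:lead b6 p>
11. deliver 2→3:  <3:foll b6 ->
12. deliver 3→2:  nop
13. timeout(1):  <1:cand b9 p>
14. deliver 1→0:  <0:foll b9 p>
15. deliver 0→1:  nop
16. deliver 1→3:  <3:foll b9 ->
17. deliver 3→1:  <1:lead b9 p>
18. crash(0):  <0:✗foll b9 p>

9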